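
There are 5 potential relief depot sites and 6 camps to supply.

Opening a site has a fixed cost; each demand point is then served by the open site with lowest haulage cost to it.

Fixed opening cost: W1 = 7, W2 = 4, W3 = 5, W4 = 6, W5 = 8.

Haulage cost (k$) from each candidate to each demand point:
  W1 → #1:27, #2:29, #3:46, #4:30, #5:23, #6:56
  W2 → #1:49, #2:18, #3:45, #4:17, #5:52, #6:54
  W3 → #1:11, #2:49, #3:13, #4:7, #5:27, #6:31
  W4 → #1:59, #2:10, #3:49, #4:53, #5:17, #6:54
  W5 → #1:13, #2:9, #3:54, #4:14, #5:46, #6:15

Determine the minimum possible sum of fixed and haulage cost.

91

Open {W3, W4, W5}: assign each demand point to its cheapest open site.
  #1→W3 11, #2→W5 9, #3→W3 13, #4→W3 7, #5→W4 17, #6→W5 15
  haulage cost 72, fixed 19 → total 91.
Compare {W3, W5}: haulage cost 82 + fixed 13 = 95.
Compare {W2, W3, W4, W5}: haulage cost 72 + fixed 23 = 95.
Compare {W1, W3, W5}: haulage cost 78 + fixed 20 = 98.
All other subsets cost ≥ 95. Minimum total cost: 91.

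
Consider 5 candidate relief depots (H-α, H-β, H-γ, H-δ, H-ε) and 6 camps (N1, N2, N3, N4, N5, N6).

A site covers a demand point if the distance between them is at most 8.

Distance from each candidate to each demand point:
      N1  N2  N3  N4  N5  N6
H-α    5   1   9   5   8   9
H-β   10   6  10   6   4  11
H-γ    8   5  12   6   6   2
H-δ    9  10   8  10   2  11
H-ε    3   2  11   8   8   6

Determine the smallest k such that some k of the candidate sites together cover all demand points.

Coverage sets (demand points within 8 of each site):
  H-α: {N1, N2, N4, N5}
  H-β: {N2, N4, N5}
  H-γ: {N1, N2, N4, N5, N6}
  H-δ: {N3, N5}
  H-ε: {N1, N2, N4, N5, N6}
No single site covers all 6 demand points.
But {H-γ, H-δ} covers everything, so the minimum is 2.

2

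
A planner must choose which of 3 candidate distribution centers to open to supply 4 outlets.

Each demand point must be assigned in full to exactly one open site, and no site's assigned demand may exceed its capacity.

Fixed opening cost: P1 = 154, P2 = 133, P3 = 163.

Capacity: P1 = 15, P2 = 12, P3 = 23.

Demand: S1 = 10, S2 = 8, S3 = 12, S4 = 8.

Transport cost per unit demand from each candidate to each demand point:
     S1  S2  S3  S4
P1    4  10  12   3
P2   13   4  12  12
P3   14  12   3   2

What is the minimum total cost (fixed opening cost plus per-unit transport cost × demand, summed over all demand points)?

574

Open {P1, P2, P3}; cheapest assignment that respects the capacities:
  P1 (cap 15, load 10): S1 — cost 10×4 = 40
  P2 (cap 12, load 8): S2 — cost 8×4 = 32
  P3 (cap 23, load 20): S3, S4 — cost 12×3 + 8×2 = 52
  Shipping 124, fixed 450 → total 574.
  Any other capacity-feasible assignment to {P1, P2, P3} ships for at least 124.
Total demand is 38; every other set of sites either has combined capacity below 38 or cannot fit the demands without splitting one across sites, so {P1, P2, P3} is the only feasible choice of open sites. Minimum: 574.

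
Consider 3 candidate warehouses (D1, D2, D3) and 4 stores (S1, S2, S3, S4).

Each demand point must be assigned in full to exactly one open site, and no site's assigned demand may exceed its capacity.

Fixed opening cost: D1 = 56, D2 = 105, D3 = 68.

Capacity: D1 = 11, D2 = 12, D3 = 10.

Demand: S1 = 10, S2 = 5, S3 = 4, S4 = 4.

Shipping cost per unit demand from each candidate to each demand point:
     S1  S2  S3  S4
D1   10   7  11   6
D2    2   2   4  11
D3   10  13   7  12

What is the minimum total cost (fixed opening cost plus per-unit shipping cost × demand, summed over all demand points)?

336

Open {D1, D2, D3}; cheapest assignment that respects the capacities:
  D1 (cap 11, load 9): S2, S4 — cost 5×7 + 4×6 = 59
  D2 (cap 12, load 10): S1 — cost 10×2 = 20
  D3 (cap 10, load 4): S3 — cost 4×7 = 28
  Shipping 107, fixed 229 → total 336.
  Any other capacity-feasible assignment to {D1, D2, D3} ships for at least 107.
Total demand is 23; every other set of sites either has combined capacity below 23 or cannot fit the demands without splitting one across sites, so {D1, D2, D3} is the only feasible choice of open sites. Minimum: 336.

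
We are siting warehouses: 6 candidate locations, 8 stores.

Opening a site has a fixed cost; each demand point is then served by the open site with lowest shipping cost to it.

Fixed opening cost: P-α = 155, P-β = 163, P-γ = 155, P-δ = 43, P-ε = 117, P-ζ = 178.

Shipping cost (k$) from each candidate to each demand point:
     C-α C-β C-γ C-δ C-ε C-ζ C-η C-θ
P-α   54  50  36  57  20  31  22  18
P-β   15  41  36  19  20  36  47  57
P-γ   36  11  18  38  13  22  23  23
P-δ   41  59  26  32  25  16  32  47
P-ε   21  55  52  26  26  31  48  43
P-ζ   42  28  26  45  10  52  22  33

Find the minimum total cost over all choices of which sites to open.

Open {P-δ}: assign each demand point to its cheapest open site.
  C-α→P-δ 41, C-β→P-δ 59, C-γ→P-δ 26, C-δ→P-δ 32, C-ε→P-δ 25, C-ζ→P-δ 16, C-η→P-δ 32, C-θ→P-δ 47
  shipping cost 278, fixed 43 → total 321.
Compare {P-γ}: shipping cost 184 + fixed 155 = 339.
Compare {P-γ, P-δ}: shipping cost 172 + fixed 198 = 370.
Compare {P-δ, P-ε}: shipping cost 244 + fixed 160 = 404.
All other subsets cost ≥ 339. Minimum total cost: 321.

321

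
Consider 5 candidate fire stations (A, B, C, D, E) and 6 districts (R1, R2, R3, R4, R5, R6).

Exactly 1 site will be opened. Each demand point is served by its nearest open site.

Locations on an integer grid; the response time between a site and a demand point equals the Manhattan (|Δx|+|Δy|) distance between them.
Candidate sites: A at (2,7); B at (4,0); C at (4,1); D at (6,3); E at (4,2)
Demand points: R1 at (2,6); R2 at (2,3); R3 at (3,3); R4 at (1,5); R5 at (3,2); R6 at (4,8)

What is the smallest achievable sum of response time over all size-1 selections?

22

Open {A}.
  R1→A 1, R2→A 4, R3→A 5, R4→A 3, R5→A 6, R6→A 3  ⇒ total 22.
Compare {E}: total 24.
Compare {C}: total 30.
No size-1 selection does better; minimum is 22.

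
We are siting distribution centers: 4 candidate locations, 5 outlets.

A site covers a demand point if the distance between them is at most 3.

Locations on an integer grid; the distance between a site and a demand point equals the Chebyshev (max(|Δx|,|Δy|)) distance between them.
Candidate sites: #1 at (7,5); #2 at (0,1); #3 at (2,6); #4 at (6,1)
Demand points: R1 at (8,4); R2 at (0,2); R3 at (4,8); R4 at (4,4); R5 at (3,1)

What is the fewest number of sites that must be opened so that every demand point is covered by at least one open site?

2

Coverage sets (demand points within 3 of each site):
  #1: {R1, R3, R4}
  #2: {R2, R5}
  #3: {R3, R4}
  #4: {R1, R4, R5}
No single site covers all 5 demand points.
But {#1, #2} covers everything, so the minimum is 2.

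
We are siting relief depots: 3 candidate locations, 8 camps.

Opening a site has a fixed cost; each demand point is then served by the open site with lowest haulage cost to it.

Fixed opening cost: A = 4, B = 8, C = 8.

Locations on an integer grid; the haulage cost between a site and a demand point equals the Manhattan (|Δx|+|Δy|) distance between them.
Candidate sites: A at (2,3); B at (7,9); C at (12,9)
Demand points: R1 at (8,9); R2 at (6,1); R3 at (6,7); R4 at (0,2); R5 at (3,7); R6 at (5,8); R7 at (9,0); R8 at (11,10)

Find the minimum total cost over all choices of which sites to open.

Open {A, B}: assign each demand point to its cheapest open site.
  R1→B 1, R2→A 6, R3→B 3, R4→A 3, R5→A 5, R6→B 3, R7→A 10, R8→B 5
  haulage cost 36, fixed 12 → total 48.
Compare {A, B, C}: haulage cost 33 + fixed 20 = 53.
Compare {A, C}: haulage cost 46 + fixed 12 = 58.
Compare {B}: haulage cost 52 + fixed 8 = 60.
All other subsets cost ≥ 53. Minimum total cost: 48.

48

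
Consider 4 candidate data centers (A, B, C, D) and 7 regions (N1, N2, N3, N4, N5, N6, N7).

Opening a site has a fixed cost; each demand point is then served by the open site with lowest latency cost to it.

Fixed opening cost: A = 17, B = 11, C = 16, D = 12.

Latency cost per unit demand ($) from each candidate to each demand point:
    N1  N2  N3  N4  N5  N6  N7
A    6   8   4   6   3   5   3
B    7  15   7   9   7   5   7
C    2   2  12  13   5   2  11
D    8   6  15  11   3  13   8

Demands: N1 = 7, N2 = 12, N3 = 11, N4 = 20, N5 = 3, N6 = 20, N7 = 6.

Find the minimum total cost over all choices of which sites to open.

Open {A, C}: assign each demand point to its cheapest open site.
  N1→C 7×2=14, N2→C 12×2=24, N3→A 11×4=44, N4→A 20×6=120, N5→A 3×3=9, N6→C 20×2=40, N7→A 6×3=18
  latency cost 269, fixed 33 → total 302.
Compare {A, B, C}: latency cost 269 + fixed 44 = 313.
Compare {A, C, D}: latency cost 269 + fixed 45 = 314.
Compare {A, B, C, D}: latency cost 269 + fixed 56 = 325.
All other subsets cost ≥ 313. Minimum total cost: 302.

302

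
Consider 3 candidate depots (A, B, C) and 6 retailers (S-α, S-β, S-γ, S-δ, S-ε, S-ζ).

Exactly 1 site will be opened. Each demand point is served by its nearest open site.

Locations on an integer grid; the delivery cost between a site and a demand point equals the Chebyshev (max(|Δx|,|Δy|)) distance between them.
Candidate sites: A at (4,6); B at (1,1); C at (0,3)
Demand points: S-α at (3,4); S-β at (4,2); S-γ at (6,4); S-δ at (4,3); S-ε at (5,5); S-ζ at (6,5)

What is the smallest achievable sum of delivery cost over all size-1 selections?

Open {A}.
  S-α→A 2, S-β→A 4, S-γ→A 2, S-δ→A 3, S-ε→A 1, S-ζ→A 2  ⇒ total 14.
Compare {B}: total 23.
Compare {C}: total 28.

14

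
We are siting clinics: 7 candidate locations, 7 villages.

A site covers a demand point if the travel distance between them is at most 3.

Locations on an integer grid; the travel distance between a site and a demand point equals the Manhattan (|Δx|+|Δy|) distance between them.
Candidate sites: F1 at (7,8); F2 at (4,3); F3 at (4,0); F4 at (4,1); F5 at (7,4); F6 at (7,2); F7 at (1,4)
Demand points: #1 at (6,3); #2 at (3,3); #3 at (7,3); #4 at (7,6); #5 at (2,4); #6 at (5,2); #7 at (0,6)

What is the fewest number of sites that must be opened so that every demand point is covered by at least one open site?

3

Coverage sets (demand points within 3 of each site):
  F1: {#4}
  F2: {#1, #2, #3, #5, #6}
  F3: {#6}
  F4: {#2, #6}
  F5: {#1, #3, #4}
  F6: {#1, #3, #6}
  F7: {#2, #5, #7}
No 2 sites suffice: every size-2 union leaves at least one demand point uncovered.
But {F1, F2, F7} covers everything, so the minimum is 3.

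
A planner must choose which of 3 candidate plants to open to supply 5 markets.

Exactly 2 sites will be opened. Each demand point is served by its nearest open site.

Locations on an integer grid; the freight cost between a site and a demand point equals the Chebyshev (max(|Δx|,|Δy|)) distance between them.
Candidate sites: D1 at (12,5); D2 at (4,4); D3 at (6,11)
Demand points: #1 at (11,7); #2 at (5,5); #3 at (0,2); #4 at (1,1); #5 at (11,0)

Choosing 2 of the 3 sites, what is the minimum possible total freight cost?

15

Open {D1, D2}.
  #1→D1 2, #2→D2 1, #3→D2 4, #4→D2 3, #5→D1 5  ⇒ total 15.
Compare {D2, D3}: total 20.
Compare {D1, D3}: total 32.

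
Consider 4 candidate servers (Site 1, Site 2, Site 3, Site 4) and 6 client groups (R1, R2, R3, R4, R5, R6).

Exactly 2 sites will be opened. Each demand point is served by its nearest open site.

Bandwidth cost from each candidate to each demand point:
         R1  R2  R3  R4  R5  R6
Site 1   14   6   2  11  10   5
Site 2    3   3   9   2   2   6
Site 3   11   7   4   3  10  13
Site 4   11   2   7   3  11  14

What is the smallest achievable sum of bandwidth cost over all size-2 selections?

17

Open {Site 1, Site 2}.
  R1→Site 2 3, R2→Site 2 3, R3→Site 1 2, R4→Site 2 2, R5→Site 2 2, R6→Site 1 5  ⇒ total 17.
Compare {Site 2, Site 3}: total 20.
Compare {Site 2, Site 4}: total 22.
No size-2 selection does better; minimum is 17.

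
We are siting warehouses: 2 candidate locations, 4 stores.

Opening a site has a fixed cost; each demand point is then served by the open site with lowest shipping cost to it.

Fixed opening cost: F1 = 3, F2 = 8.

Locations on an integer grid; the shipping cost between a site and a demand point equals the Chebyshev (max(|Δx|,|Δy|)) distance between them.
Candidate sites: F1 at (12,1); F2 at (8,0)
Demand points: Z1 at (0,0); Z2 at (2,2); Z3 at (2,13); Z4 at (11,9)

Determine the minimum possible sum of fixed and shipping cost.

Open {F2}: assign each demand point to its cheapest open site.
  Z1→F2 8, Z2→F2 6, Z3→F2 13, Z4→F2 9
  shipping cost 36, fixed 8 → total 44.
Compare {F1}: shipping cost 42 + fixed 3 = 45.
Compare {F1, F2}: shipping cost 34 + fixed 11 = 45.

44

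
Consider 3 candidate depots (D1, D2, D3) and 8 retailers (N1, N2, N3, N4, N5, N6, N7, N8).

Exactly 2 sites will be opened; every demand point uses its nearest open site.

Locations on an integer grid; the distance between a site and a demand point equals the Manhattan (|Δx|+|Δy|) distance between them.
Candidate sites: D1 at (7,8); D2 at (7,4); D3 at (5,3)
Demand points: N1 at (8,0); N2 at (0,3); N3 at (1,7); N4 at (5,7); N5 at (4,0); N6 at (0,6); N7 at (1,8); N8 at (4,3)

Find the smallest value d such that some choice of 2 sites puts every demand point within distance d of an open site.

Open {D1, D3}.
  Farthest demand point is N6 at distance 8 (to D3); all others are ≤ 8.
With {D1, D2} the worst case is 9.
With {D2, D3} the worst case is 9.
No size-2 selection achieves below 8.

8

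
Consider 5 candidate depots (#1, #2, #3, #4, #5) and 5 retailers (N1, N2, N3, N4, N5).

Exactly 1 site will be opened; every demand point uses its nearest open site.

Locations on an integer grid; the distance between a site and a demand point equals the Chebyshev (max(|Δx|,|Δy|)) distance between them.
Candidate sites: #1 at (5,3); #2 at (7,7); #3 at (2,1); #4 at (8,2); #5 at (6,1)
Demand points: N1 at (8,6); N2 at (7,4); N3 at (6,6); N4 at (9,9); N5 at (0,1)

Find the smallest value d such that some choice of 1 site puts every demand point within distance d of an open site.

6

Open {#1}.
  Farthest demand point is N4 at distance 6 (to #1); all others are ≤ 6.
With {#2} the worst case is 7.
With {#3} the worst case is 8.
No size-1 selection achieves below 6.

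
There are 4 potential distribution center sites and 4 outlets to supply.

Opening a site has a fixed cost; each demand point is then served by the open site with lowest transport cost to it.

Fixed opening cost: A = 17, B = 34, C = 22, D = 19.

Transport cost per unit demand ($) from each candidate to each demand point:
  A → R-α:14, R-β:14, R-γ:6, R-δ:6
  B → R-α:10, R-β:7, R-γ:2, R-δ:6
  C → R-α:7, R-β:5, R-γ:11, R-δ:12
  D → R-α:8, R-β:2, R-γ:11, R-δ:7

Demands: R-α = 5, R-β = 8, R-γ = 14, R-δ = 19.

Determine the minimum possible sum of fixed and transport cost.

251

Open {B, D}: assign each demand point to its cheapest open site.
  R-α→D 5×8=40, R-β→D 8×2=16, R-γ→B 14×2=28, R-δ→B 19×6=114
  transport cost 198, fixed 53 → total 251.
Compare {A, B, D}: transport cost 198 + fixed 70 = 268.
Compare {B, C, D}: transport cost 193 + fixed 75 = 268.
Compare {B, C}: transport cost 217 + fixed 56 = 273.
All other subsets cost ≥ 268. Minimum total cost: 251.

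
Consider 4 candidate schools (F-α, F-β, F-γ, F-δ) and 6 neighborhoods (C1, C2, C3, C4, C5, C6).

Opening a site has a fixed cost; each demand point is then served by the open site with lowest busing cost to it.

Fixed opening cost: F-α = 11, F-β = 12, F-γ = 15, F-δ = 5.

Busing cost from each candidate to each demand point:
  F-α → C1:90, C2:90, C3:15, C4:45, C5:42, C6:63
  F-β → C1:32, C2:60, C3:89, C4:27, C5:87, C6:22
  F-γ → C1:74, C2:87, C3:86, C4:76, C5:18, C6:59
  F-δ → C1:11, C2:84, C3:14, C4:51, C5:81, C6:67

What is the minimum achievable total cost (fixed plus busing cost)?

Open {F-β, F-γ, F-δ}: assign each demand point to its cheapest open site.
  C1→F-δ 11, C2→F-β 60, C3→F-δ 14, C4→F-β 27, C5→F-γ 18, C6→F-β 22
  busing cost 152, fixed 32 → total 184.
Compare {F-α, F-β, F-γ, F-δ}: busing cost 152 + fixed 43 = 195.
Compare {F-α, F-β, F-δ}: busing cost 176 + fixed 28 = 204.
Compare {F-α, F-β, F-γ}: busing cost 174 + fixed 38 = 212.
All other subsets cost ≥ 195. Minimum total cost: 184.

184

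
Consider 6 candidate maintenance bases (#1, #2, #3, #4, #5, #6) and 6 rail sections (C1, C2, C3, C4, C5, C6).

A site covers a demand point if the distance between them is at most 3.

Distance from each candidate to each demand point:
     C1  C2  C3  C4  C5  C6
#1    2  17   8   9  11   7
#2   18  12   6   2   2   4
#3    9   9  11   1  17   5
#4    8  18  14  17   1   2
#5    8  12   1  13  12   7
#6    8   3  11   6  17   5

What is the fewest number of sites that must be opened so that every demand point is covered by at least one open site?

Coverage sets (demand points within 3 of each site):
  #1: {C1}
  #2: {C4, C5}
  #3: {C4}
  #4: {C5, C6}
  #5: {C3}
  #6: {C2}
No 4 sites suffice: every size-4 union leaves at least one demand point uncovered.
But {#1, #2, #4, #5, #6} covers everything, so the minimum is 5.

5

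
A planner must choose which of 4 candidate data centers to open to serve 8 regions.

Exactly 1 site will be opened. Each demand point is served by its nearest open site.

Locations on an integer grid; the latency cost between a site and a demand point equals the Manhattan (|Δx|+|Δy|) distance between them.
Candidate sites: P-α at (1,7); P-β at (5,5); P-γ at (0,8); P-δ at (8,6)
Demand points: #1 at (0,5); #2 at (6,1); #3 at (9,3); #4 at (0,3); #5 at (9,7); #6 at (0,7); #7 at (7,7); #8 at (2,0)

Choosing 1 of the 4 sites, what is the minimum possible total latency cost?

Open {P-β}.
  #1→P-β 5, #2→P-β 5, #3→P-β 6, #4→P-β 7, #5→P-β 6, #6→P-β 7, #7→P-β 4, #8→P-β 8  ⇒ total 48.
Compare {P-α}: total 54.
Compare {P-δ}: total 56.
No size-1 selection does better; minimum is 48.

48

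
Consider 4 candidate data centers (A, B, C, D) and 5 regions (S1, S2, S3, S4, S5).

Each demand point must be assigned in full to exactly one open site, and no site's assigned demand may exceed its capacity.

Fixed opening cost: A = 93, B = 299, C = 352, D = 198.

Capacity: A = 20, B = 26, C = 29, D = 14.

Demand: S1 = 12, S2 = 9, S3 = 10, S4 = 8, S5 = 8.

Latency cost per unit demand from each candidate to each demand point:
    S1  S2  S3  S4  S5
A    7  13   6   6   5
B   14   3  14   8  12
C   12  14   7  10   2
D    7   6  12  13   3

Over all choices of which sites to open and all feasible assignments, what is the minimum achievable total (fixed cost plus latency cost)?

Open {A, C}; cheapest assignment that respects the capacities:
  A (cap 20, load 20): S1, S4 — cost 12×7 + 8×6 = 132
  C (cap 29, load 27): S2, S3, S5 — cost 9×14 + 10×7 + 8×2 = 212
  Shipping 344, fixed 445 → total 789.
  Any other capacity-feasible assignment to {A, C} ships for at least 344.
Compare {A, B, D}: its best feasible assignment gives total 865.
Compare {A, C, D}: its best feasible assignment gives total 915.
Every other set of open sites that can feasibly serve all demand totals ≥ 865 even under its best assignment. Minimum: 789.

789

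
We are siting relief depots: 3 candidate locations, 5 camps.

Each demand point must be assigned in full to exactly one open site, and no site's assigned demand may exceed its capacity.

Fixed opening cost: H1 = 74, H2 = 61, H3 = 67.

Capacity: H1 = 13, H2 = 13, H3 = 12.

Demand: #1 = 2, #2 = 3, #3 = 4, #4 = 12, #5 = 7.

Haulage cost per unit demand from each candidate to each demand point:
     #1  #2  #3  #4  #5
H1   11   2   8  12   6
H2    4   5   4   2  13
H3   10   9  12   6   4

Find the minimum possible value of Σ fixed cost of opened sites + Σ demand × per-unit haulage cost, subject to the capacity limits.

Open {H1, H2, H3}; cheapest assignment that respects the capacities:
  H1 (cap 13, load 7): #2, #3 — cost 3×2 + 4×8 = 38
  H2 (cap 13, load 12): #4 — cost 12×2 = 24
  H3 (cap 12, load 9): #1, #5 — cost 2×10 + 7×4 = 48
  Shipping 110, fixed 202 → total 312.
  Any other capacity-feasible assignment to {H1, H2, H3} ships for at least 110.
Total demand is 28 and no other set of sites has combined capacity ≥ 28, so {H1, H2, H3} is the only feasible choice of open sites. Minimum: 312.

312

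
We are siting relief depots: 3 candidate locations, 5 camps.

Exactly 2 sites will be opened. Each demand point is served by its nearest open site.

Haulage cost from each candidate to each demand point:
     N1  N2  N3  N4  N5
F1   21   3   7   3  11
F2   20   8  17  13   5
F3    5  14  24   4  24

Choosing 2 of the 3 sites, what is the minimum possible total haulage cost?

Open {F1, F3}.
  N1→F3 5, N2→F1 3, N3→F1 7, N4→F1 3, N5→F1 11  ⇒ total 29.
Compare {F1, F2}: total 38.
Compare {F2, F3}: total 39.

29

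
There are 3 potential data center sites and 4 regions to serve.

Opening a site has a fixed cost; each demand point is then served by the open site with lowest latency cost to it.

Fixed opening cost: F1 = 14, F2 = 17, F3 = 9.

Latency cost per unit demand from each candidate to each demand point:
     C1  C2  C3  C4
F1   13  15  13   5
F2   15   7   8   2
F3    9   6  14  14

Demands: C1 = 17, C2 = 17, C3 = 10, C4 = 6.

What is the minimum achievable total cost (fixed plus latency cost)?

373

Open {F2, F3}: assign each demand point to its cheapest open site.
  C1→F3 17×9=153, C2→F3 17×6=102, C3→F2 10×8=80, C4→F2 6×2=12
  latency cost 347, fixed 26 → total 373.
Compare {F1, F2, F3}: latency cost 347 + fixed 40 = 387.
Compare {F1, F3}: latency cost 415 + fixed 23 = 438.
Compare {F1, F2}: latency cost 432 + fixed 31 = 463.
All other subsets cost ≥ 387. Minimum total cost: 373.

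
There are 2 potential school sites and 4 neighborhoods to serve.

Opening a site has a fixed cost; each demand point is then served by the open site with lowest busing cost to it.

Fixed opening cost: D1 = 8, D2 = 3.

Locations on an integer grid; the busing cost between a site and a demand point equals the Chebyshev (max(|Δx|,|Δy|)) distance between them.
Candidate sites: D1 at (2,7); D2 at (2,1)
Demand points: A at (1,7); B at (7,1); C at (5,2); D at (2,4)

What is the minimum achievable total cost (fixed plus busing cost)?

20

Open {D2}: assign each demand point to its cheapest open site.
  A→D2 6, B→D2 5, C→D2 3, D→D2 3
  busing cost 17, fixed 3 → total 20.
Compare {D1}: busing cost 15 + fixed 8 = 23.
Compare {D1, D2}: busing cost 12 + fixed 11 = 23.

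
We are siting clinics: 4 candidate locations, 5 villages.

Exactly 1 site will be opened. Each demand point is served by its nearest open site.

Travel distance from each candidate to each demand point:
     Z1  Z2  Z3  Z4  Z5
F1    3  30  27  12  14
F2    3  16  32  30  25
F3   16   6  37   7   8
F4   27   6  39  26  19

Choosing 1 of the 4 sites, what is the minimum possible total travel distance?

74

Open {F3}.
  Z1→F3 16, Z2→F3 6, Z3→F3 37, Z4→F3 7, Z5→F3 8  ⇒ total 74.
Compare {F1}: total 86.
Compare {F2}: total 106.
No size-1 selection does better; minimum is 74.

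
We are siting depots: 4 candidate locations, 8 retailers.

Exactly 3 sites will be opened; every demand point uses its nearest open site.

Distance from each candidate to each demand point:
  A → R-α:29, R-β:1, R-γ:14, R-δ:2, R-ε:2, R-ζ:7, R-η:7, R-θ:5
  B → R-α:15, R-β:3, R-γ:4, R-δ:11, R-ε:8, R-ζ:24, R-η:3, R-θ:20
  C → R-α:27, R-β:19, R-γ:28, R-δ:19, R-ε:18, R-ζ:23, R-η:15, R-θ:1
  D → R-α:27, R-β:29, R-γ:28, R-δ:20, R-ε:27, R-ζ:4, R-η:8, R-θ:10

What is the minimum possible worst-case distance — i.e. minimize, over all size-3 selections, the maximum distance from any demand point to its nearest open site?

Open {A, B, C}.
  Farthest demand point is R-α at distance 15 (to B); all others are ≤ 15.
With {A, B, D} the worst case is 15.
With {B, C, D} the worst case is 15.
No size-3 selection achieves below 15.

15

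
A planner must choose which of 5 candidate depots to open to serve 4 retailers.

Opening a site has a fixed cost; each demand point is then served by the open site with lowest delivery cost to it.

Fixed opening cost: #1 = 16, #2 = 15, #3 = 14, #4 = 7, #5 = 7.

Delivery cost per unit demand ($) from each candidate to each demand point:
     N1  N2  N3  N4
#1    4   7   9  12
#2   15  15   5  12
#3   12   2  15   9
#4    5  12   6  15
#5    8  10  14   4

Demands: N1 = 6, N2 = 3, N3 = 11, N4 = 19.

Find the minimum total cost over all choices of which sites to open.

206

Open {#3, #4, #5}: assign each demand point to its cheapest open site.
  N1→#4 6×5=30, N2→#3 3×2=6, N3→#4 11×6=66, N4→#5 19×4=76
  delivery cost 178, fixed 28 → total 206.
Compare {#2, #3, #4, #5}: delivery cost 167 + fixed 43 = 210.
Compare {#1, #2, #3, #5}: delivery cost 161 + fixed 52 = 213.
Compare {#1, #2, #5}: delivery cost 176 + fixed 38 = 214.
All other subsets cost ≥ 210. Minimum total cost: 206.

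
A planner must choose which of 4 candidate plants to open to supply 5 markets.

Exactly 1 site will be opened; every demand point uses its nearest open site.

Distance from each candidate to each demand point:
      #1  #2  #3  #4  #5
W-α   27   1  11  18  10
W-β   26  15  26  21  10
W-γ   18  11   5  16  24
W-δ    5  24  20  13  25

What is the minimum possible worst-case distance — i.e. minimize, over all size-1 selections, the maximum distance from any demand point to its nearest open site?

24

Open {W-γ}.
  Farthest demand point is #5 at distance 24 (to W-γ); all others are ≤ 24.
With {W-δ} the worst case is 25.
With {W-β} the worst case is 26.
No size-1 selection achieves below 24.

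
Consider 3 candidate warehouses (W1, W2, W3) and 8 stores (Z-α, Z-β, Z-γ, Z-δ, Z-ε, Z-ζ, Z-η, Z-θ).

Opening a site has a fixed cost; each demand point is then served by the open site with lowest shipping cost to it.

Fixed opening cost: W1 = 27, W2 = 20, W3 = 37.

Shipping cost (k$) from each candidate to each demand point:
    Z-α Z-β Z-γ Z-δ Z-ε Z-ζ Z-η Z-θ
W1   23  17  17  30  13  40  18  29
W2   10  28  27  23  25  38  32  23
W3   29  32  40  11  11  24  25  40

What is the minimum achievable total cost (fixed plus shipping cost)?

206

Open {W1, W2}: assign each demand point to its cheapest open site.
  Z-α→W2 10, Z-β→W1 17, Z-γ→W1 17, Z-δ→W2 23, Z-ε→W1 13, Z-ζ→W2 38, Z-η→W1 18, Z-θ→W2 23
  shipping cost 159, fixed 47 → total 206.
Compare {W1}: shipping cost 187 + fixed 27 = 214.
Compare {W1, W3}: shipping cost 150 + fixed 64 = 214.
Compare {W1, W2, W3}: shipping cost 131 + fixed 84 = 215.
All other subsets cost ≥ 214. Minimum total cost: 206.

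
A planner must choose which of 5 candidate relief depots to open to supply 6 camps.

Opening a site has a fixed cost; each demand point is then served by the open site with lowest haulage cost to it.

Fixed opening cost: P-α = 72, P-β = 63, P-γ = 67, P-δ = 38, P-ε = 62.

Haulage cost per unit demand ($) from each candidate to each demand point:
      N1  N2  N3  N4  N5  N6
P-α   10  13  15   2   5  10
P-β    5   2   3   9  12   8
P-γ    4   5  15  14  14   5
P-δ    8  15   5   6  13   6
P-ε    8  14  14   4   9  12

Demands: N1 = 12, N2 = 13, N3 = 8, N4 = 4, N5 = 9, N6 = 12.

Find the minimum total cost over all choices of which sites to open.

Open {P-α, P-β}: assign each demand point to its cheapest open site.
  N1→P-β 12×5=60, N2→P-β 13×2=26, N3→P-β 8×3=24, N4→P-α 4×2=8, N5→P-α 9×5=45, N6→P-β 12×8=96
  haulage cost 259, fixed 135 → total 394.
Compare {P-α, P-β, P-δ}: haulage cost 235 + fixed 173 = 408.
Compare {P-β}: haulage cost 350 + fixed 63 = 413.
Compare {P-α, P-β, P-γ}: haulage cost 211 + fixed 202 = 413.
All other subsets cost ≥ 408. Minimum total cost: 394.

394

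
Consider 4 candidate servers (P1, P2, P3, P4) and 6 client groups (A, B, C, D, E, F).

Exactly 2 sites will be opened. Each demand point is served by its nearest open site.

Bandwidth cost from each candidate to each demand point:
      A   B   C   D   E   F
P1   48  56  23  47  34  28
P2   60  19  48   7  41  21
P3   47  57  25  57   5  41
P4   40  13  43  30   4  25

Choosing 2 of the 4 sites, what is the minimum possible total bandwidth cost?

124

Open {P2, P3}.
  A→P3 47, B→P2 19, C→P3 25, D→P2 7, E→P3 5, F→P2 21  ⇒ total 124.
Compare {P2, P4}: total 128.
Compare {P1, P4}: total 135.
No size-2 selection does better; minimum is 124.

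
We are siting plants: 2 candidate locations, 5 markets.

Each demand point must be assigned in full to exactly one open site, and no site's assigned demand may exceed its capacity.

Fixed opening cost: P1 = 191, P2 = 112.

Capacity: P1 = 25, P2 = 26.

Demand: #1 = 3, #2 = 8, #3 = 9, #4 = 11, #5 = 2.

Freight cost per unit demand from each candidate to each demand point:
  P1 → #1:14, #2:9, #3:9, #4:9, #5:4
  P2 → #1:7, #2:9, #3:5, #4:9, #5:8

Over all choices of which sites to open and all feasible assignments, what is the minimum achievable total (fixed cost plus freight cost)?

Open {P1, P2}; cheapest assignment that respects the capacities:
  P1 (cap 25, load 21): #2, #4, #5 — cost 8×9 + 11×9 + 2×4 = 179
  P2 (cap 26, load 12): #1, #3 — cost 3×7 + 9×5 = 66
  Shipping 245, fixed 303 → total 548.
  Any other capacity-feasible assignment to {P1, P2} ships for at least 245.
Total demand is 33 and no other set of sites has combined capacity ≥ 33, so {P1, P2} is the only feasible choice of open sites. Minimum: 548.

548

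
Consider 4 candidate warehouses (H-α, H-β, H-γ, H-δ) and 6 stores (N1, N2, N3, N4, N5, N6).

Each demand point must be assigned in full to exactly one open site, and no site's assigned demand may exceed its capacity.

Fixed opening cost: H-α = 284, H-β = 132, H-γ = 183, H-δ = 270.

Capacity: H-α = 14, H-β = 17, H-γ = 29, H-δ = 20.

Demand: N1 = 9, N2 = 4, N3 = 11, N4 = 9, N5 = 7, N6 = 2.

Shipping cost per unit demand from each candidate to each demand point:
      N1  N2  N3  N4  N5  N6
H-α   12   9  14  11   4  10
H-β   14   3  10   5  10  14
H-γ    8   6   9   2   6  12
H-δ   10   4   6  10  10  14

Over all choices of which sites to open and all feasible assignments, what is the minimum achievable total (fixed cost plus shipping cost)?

Open {H-β, H-γ}; cheapest assignment that respects the capacities:
  H-β (cap 17, load 15): N2, N3 — cost 4×3 + 11×10 = 122
  H-γ (cap 29, load 27): N1, N4, N5, N6 — cost 9×8 + 9×2 + 7×6 + 2×12 = 156
  Shipping 278, fixed 315 → total 593.
  Any other capacity-feasible assignment to {H-β, H-γ} ships for at least 278.
Compare {H-γ, H-δ}: its best feasible assignment gives total 691.
Compare {H-α, H-γ}: its best feasible assignment gives total 740.
Every other set of open sites that can feasibly serve all demand totals ≥ 691 even under its best assignment. Minimum: 593.

593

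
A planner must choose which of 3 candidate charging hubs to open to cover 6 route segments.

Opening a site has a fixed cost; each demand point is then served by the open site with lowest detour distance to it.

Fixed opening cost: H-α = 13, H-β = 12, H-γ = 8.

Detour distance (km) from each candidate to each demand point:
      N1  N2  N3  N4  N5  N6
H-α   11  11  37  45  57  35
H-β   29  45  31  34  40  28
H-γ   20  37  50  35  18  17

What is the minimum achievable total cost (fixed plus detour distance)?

Open {H-α, H-γ}: assign each demand point to its cheapest open site.
  N1→H-α 11, N2→H-α 11, N3→H-α 37, N4→H-γ 35, N5→H-γ 18, N6→H-γ 17
  detour distance 129, fixed 21 → total 150.
Compare {H-α, H-β, H-γ}: detour distance 122 + fixed 33 = 155.
Compare {H-β, H-γ}: detour distance 157 + fixed 20 = 177.
Compare {H-α, H-β}: detour distance 155 + fixed 25 = 180.
All other subsets cost ≥ 155. Minimum total cost: 150.

150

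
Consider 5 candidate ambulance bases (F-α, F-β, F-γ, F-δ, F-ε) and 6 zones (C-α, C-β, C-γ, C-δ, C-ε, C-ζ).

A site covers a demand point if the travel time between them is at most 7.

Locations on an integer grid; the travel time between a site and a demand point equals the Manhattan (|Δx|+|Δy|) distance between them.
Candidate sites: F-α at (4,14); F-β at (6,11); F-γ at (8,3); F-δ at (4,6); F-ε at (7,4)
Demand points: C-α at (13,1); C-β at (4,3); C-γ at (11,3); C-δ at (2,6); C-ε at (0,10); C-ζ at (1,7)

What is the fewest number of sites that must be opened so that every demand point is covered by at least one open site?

3

Coverage sets (demand points within 7 of each site):
  F-α: {}
  F-β: {C-ε}
  F-γ: {C-α, C-β, C-γ}
  F-δ: {C-β, C-δ, C-ζ}
  F-ε: {C-β, C-γ, C-δ}
No 2 sites suffice: every size-2 union leaves at least one demand point uncovered.
But {F-β, F-γ, F-δ} covers everything, so the minimum is 3.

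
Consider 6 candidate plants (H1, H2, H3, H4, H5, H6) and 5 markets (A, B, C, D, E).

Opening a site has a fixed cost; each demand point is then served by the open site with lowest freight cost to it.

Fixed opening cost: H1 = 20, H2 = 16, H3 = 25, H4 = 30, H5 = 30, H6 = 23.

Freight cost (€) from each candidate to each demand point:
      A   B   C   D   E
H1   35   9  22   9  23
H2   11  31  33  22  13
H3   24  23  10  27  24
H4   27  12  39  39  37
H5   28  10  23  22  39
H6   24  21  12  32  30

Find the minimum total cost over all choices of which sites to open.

100

Open {H1, H2}: assign each demand point to its cheapest open site.
  A→H2 11, B→H1 9, C→H1 22, D→H1 9, E→H2 13
  freight cost 64, fixed 36 → total 100.
Compare {H1, H2, H3}: freight cost 52 + fixed 61 = 113.
Compare {H1, H2, H6}: freight cost 54 + fixed 59 = 113.
Compare {H1}: freight cost 98 + fixed 20 = 118.
All other subsets cost ≥ 113. Minimum total cost: 100.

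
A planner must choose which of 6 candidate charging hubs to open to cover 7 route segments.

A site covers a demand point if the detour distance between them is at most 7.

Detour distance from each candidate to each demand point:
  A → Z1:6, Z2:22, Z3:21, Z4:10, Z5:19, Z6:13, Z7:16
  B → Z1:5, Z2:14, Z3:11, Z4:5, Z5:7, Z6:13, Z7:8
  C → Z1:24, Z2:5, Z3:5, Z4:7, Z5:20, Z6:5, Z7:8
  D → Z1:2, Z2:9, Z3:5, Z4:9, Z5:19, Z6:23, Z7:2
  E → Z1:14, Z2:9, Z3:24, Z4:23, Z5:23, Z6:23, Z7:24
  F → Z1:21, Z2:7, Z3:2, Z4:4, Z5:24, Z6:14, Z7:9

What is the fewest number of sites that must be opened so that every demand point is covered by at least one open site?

Coverage sets (demand points within 7 of each site):
  A: {Z1}
  B: {Z1, Z4, Z5}
  C: {Z2, Z3, Z4, Z6}
  D: {Z1, Z3, Z7}
  E: {}
  F: {Z2, Z3, Z4}
No 2 sites suffice: every size-2 union leaves at least one demand point uncovered.
But {B, C, D} covers everything, so the minimum is 3.

3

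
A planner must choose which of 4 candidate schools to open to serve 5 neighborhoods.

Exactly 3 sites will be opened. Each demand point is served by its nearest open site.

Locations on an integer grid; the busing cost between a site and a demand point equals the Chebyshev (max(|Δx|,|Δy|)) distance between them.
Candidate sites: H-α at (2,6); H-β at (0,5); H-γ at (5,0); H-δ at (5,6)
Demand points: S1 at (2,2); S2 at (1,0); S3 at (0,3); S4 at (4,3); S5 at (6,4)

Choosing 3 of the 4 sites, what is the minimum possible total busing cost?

Open {H-β, H-γ, H-δ}.
  S1→H-β 3, S2→H-γ 4, S3→H-β 2, S4→H-γ 3, S5→H-δ 2  ⇒ total 14.
Compare {H-α, H-β, H-δ}: total 15.
Compare {H-α, H-γ, H-δ}: total 15.
No size-3 selection does better; minimum is 14.

14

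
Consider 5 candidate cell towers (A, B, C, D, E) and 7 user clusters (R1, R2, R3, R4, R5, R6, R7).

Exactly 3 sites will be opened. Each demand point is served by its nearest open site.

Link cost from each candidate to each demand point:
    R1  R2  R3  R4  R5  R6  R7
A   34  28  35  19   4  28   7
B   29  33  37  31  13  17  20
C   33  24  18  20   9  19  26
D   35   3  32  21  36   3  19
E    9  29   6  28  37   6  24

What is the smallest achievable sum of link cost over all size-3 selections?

51

Open {A, D, E}.
  R1→E 9, R2→D 3, R3→E 6, R4→A 19, R5→A 4, R6→D 3, R7→A 7  ⇒ total 51.
Compare {C, D, E}: total 69.
Compare {B, D, E}: total 74.
No size-3 selection does better; minimum is 51.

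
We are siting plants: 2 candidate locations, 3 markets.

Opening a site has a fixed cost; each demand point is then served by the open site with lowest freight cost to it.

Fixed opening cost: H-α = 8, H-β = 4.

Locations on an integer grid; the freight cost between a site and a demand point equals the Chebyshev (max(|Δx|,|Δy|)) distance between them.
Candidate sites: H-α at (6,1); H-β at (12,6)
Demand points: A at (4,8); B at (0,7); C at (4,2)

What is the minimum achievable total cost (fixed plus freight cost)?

23

Open {H-α}: assign each demand point to its cheapest open site.
  A→H-α 7, B→H-α 6, C→H-α 2
  freight cost 15, fixed 8 → total 23.
Compare {H-α, H-β}: freight cost 15 + fixed 12 = 27.
Compare {H-β}: freight cost 28 + fixed 4 = 32.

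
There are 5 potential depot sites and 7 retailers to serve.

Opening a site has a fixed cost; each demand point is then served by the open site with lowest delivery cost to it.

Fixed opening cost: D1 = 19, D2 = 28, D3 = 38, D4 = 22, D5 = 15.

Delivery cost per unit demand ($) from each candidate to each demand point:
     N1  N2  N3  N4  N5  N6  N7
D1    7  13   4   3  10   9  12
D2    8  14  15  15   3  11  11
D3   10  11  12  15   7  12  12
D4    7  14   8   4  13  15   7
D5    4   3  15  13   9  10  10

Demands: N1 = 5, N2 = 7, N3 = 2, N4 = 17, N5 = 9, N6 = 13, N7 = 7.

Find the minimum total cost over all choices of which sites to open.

376

Open {D1, D2, D5}: assign each demand point to its cheapest open site.
  N1→D5 5×4=20, N2→D5 7×3=21, N3→D1 2×4=8, N4→D1 17×3=51, N5→D2 9×3=27, N6→D1 13×9=117, N7→D5 7×10=70
  delivery cost 314, fixed 62 → total 376.
Compare {D1, D2, D4, D5}: delivery cost 293 + fixed 84 = 377.
Compare {D2, D4, D5}: delivery cost 331 + fixed 65 = 396.
Compare {D1, D5}: delivery cost 368 + fixed 34 = 402.
All other subsets cost ≥ 377. Minimum total cost: 376.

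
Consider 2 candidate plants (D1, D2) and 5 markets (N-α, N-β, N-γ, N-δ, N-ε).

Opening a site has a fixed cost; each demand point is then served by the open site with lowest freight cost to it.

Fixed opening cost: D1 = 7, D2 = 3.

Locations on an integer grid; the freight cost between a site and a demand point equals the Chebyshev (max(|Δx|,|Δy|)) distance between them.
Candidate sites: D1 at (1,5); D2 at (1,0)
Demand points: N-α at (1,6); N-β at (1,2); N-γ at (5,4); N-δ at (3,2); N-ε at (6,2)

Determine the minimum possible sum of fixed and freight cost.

Open {D2}: assign each demand point to its cheapest open site.
  N-α→D2 6, N-β→D2 2, N-γ→D2 4, N-δ→D2 2, N-ε→D2 5
  freight cost 19, fixed 3 → total 22.
Compare {D1}: freight cost 16 + fixed 7 = 23.
Compare {D1, D2}: freight cost 14 + fixed 10 = 24.

22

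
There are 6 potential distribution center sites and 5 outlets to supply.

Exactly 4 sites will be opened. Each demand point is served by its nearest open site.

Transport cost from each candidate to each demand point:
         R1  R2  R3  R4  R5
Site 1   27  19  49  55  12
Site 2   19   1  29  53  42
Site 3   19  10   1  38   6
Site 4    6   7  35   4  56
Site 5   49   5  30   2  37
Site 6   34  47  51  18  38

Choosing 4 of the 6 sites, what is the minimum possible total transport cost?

16

Open {Site 2, Site 3, Site 4, Site 5}.
  R1→Site 4 6, R2→Site 2 1, R3→Site 3 1, R4→Site 5 2, R5→Site 3 6  ⇒ total 16.
Compare {Site 1, Site 2, Site 3, Site 4}: total 18.
Compare {Site 2, Site 3, Site 4, Site 6}: total 18.
No size-4 selection does better; minimum is 16.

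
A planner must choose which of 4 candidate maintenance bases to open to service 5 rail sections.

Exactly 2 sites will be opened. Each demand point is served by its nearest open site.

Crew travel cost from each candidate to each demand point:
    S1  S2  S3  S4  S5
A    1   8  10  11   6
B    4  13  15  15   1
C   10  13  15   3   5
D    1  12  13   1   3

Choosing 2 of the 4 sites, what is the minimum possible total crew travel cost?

Open {A, D}.
  S1→A 1, S2→A 8, S3→A 10, S4→D 1, S5→D 3  ⇒ total 23.
Compare {A, C}: total 27.
Compare {B, D}: total 28.
No size-2 selection does better; minimum is 23.

23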